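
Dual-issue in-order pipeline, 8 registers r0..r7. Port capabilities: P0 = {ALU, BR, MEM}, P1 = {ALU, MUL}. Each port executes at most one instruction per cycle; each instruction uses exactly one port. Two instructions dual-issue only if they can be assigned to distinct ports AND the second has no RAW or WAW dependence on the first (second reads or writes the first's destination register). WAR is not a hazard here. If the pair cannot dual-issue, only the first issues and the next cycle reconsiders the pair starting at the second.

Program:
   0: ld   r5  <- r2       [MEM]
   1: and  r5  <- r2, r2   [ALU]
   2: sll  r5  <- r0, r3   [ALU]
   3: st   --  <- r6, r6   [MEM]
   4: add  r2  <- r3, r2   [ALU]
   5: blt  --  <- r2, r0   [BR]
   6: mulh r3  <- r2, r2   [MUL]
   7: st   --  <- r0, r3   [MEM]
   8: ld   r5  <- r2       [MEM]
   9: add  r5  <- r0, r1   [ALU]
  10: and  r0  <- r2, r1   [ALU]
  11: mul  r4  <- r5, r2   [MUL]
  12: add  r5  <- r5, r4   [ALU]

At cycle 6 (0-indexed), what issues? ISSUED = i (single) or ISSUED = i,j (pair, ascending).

[0] i0  ld  -- WAW r5
[1] i1  and  -- WAW r5
[2] i2/i3  sll st  -- 2-wide
[3] i4  add  -- RAW r2
[4] i5/i6  blt mulh  -- 2-wide
[5] i7  st  -- no-port MEM/MEM
[6] i8  ld  -- WAW r5
[7] i9/i10  add and  -- 2-wide
[8] i11  mul  -- RAW r4
[9] i12  add  -- tail

ISSUED = 8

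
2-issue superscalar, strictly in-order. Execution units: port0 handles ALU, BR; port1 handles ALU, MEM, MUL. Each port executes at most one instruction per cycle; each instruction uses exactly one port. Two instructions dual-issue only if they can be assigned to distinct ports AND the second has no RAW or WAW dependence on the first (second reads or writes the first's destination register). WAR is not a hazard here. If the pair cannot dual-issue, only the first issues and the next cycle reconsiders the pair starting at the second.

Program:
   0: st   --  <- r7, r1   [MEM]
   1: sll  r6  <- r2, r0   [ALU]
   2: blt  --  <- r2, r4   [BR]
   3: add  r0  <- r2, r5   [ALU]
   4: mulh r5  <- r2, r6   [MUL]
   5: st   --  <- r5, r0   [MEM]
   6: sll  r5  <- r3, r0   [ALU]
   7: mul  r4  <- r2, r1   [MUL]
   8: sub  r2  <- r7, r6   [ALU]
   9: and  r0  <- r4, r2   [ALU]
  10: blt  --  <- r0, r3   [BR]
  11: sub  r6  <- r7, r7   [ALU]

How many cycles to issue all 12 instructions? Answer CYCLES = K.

[0] i0,i1  st+sll  -- 2-wide
[1] i2,i3  blt+add  -- 2-wide
[2] i4  mulh  -- no-port MUL/MEM
[3] i5,i6  st+sll  -- 2-wide
[4] i7,i8  mul+sub  -- 2-wide
[5] i9  and  -- RAW r0
[6] i10,i11  blt+sub  -- 2-wide

CYCLES = 7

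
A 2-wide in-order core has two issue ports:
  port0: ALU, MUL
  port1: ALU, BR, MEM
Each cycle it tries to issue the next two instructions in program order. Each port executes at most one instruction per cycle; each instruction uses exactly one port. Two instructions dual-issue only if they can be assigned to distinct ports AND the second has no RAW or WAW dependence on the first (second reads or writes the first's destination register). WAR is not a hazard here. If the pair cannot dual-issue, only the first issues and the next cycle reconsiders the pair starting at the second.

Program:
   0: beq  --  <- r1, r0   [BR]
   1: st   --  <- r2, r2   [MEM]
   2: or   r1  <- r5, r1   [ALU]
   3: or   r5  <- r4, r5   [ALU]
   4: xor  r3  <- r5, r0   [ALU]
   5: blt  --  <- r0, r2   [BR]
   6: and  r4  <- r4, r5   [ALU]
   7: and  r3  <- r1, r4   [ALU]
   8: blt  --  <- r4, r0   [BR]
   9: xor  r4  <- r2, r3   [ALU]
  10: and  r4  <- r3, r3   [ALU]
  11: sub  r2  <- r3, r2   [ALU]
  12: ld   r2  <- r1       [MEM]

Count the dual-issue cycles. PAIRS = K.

PAIRS = 4

  cy0 -> i0 (beq) no-port BR/MEM
  cy1 -> i1/i2 (st or) 2-wide
  cy2 -> i3 (or) RAW r5
  cy3 -> i4/i5 (xor blt) 2-wide
  cy4 -> i6 (and) RAW r4
  cy5 -> i7/i8 (and blt) 2-wide
  cy6 -> i9 (xor) WAW r4
  cy7 -> i10/i11 (and sub) 2-wide
  cy8 -> i12 (ld) tail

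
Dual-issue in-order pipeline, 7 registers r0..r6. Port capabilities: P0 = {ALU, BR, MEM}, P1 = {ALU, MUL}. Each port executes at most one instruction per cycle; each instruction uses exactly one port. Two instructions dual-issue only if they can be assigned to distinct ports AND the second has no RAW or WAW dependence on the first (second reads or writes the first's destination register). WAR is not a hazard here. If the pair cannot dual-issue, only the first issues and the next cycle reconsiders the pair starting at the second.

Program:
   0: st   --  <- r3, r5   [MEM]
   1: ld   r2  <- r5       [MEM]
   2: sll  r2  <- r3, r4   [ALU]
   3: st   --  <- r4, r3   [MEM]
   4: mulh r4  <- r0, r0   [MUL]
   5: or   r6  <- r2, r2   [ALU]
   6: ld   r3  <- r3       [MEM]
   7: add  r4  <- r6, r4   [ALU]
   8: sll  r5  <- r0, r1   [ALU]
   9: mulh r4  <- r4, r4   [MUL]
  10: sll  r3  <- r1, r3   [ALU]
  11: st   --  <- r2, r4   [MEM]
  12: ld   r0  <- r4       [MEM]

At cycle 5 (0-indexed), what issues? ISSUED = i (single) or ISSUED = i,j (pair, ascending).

ISSUED = 8,9

  cy0 -> i0 (st.MEM) no-port MEM/MEM
  cy1 -> i1 (ld.MEM) WAW r2
  cy2 -> i2/i3 (sll.ALU+st.MEM) dual
  cy3 -> i4/i5 (mulh.MUL+or.ALU) dual
  cy4 -> i6/i7 (ld.MEM+add.ALU) dual
  cy5 -> i8/i9 (sll.ALU+mulh.MUL) dual
  cy6 -> i10/i11 (sll.ALU+st.MEM) dual
  cy7 -> i12 (ld.MEM) tail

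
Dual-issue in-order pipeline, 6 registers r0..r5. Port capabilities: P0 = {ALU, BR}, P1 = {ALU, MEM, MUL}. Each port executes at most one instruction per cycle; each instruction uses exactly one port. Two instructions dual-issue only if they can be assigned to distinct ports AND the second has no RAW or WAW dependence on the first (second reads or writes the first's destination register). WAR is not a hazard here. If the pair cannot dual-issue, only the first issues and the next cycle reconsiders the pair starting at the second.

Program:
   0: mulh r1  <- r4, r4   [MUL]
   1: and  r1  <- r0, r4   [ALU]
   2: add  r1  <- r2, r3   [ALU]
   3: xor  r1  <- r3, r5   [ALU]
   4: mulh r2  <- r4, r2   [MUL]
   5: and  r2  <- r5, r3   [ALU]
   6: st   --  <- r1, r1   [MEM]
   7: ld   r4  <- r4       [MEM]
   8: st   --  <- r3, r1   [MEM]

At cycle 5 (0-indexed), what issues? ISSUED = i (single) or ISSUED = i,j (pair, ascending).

ISSUED = 7

t=0 i0:mulh ; WAW r1
t=1 i1:and ; WAW r1
t=2 i2:add ; WAW r1
t=3 i3/i4:xor;mulh ; dual
t=4 i5/i6:and;st ; dual
t=5 i7:ld ; no-port MEM/MEM
t=6 i8:st ; tail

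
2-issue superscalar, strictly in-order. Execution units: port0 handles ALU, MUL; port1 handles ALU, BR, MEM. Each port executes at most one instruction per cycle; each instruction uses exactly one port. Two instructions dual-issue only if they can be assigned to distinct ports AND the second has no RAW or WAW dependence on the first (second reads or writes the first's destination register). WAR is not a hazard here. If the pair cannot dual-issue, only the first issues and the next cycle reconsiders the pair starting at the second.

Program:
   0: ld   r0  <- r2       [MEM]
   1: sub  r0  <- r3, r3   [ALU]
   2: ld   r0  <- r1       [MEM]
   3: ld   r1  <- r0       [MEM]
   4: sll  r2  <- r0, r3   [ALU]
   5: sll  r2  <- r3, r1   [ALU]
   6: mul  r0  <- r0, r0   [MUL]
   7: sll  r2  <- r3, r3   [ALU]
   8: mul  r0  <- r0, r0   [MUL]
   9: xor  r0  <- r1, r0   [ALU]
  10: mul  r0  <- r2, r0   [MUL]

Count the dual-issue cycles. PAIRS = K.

c0: i0 ld  WAW r0
c1: i1 sub  WAW r0
c2: i2 ld  no-port MEM/MEM
c3: i3,i4 ld/sll  2-wide
c4: i5,i6 sll/mul  2-wide
c5: i7,i8 sll/mul  2-wide
c6: i9 xor  RAW+WAW r0
c7: i10 mul  tail

PAIRS = 3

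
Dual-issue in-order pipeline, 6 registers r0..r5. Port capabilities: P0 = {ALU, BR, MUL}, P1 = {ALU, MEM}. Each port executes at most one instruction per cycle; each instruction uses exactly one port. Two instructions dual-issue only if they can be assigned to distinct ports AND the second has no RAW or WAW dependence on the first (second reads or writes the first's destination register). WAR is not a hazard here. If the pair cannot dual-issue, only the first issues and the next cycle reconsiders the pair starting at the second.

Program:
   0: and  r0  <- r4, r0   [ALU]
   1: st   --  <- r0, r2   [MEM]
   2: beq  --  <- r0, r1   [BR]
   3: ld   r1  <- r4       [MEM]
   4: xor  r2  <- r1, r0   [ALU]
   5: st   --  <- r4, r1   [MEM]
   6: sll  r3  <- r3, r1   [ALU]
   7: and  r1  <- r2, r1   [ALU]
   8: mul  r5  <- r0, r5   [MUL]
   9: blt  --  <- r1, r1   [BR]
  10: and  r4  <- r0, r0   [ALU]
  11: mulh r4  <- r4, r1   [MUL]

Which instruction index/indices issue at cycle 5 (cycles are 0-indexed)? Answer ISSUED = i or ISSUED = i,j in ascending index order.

  cy0 -> i0 (and) RAW r0
  cy1 -> i1/i2 (st/beq) dual
  cy2 -> i3 (ld) RAW r1
  cy3 -> i4/i5 (xor/st) dual
  cy4 -> i6/i7 (sll/and) dual
  cy5 -> i8 (mul) no-port MUL/BR
  cy6 -> i9/i10 (blt/and) dual
  cy7 -> i11 (mulh) tail

ISSUED = 8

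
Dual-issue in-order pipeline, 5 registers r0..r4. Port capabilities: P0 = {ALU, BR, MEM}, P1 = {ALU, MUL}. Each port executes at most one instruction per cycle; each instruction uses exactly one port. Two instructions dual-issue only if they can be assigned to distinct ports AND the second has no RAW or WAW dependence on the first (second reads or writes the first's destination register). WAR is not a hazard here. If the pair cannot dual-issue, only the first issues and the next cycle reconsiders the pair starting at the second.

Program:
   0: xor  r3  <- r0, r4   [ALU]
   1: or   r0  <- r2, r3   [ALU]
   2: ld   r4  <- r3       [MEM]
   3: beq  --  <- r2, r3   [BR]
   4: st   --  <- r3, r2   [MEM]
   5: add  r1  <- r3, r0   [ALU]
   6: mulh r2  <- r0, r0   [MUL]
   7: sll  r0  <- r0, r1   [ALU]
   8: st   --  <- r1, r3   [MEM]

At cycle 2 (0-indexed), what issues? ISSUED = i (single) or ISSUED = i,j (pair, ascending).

ISSUED = 3

#0 head=0: xor.ALU i0 RAW r3
#1 head=1: or.ALU ld.MEM i1,i2 2-wide
#2 head=3: beq.BR i3 no-port BR/MEM
#3 head=4: st.MEM add.ALU i4,i5 2-wide
#4 head=6: mulh.MUL sll.ALU i6,i7 2-wide
#5 head=8: st.MEM i8 tail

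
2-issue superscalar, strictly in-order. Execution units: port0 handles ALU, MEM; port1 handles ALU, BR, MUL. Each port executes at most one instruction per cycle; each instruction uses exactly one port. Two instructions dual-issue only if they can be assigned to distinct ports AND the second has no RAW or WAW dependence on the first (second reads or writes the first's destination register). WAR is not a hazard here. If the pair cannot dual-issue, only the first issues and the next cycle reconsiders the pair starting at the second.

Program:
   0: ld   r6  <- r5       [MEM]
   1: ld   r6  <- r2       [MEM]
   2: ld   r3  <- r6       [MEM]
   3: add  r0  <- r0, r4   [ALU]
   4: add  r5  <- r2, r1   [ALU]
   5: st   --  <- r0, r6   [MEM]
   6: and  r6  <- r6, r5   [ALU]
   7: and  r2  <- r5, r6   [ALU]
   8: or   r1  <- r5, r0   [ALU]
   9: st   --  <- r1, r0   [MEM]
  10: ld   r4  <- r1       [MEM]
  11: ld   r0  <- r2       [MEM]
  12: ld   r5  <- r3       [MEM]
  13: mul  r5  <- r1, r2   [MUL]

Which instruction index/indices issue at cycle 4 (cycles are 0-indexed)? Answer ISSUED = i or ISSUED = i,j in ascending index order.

ISSUED = 6

#0 head=0: ld i0 no-port MEM/MEM
#1 head=1: ld i1 no-port MEM/MEM
#2 head=2: ld add i2/i3 dual
#3 head=4: add st i4/i5 dual
#4 head=6: and i6 RAW r6
#5 head=7: and or i7/i8 dual
#6 head=9: st i9 no-port MEM/MEM
#7 head=10: ld i10 no-port MEM/MEM
#8 head=11: ld i11 no-port MEM/MEM
#9 head=12: ld i12 WAW r5
#10 head=13: mul i13 tail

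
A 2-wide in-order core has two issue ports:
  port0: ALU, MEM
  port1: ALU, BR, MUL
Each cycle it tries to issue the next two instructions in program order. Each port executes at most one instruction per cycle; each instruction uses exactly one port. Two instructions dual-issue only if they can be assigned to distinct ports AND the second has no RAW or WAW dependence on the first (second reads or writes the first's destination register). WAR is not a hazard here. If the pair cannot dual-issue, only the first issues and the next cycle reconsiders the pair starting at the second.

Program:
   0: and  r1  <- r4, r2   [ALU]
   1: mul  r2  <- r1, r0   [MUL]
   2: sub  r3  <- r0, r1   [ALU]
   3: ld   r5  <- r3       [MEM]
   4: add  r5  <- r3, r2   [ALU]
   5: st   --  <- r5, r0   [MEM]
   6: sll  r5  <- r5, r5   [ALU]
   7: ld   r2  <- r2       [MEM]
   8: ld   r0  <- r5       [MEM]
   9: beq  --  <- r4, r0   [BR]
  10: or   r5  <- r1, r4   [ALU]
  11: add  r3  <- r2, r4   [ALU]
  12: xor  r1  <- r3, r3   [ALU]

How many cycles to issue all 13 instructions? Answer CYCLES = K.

CYCLES = 10

[0] i0  and  -- RAW r1
[1] i1/i2  mul/sub  -- 2-wide
[2] i3  ld  -- WAW r5
[3] i4  add  -- RAW r5
[4] i5/i6  st/sll  -- 2-wide
[5] i7  ld  -- no-port MEM/MEM
[6] i8  ld  -- RAW r0
[7] i9/i10  beq/or  -- 2-wide
[8] i11  add  -- RAW r3
[9] i12  xor  -- tail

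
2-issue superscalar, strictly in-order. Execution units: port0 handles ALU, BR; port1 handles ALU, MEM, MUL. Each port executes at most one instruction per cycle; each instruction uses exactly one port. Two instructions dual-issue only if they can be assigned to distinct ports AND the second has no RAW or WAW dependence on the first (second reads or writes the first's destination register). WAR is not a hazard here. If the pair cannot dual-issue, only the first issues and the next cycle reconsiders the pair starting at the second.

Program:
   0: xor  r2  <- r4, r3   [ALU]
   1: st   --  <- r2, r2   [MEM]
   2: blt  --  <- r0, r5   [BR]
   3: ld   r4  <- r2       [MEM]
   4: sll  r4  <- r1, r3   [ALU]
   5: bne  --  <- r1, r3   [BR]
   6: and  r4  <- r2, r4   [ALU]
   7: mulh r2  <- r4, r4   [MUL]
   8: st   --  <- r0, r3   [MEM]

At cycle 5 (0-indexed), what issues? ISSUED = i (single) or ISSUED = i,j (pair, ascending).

ISSUED = 7

[0] i0  xor  -- RAW r2
[1] i1/i2  st blt  -- 2-wide
[2] i3  ld  -- WAW r4
[3] i4/i5  sll bne  -- 2-wide
[4] i6  and  -- RAW r4
[5] i7  mulh  -- no-port MUL/MEM
[6] i8  st  -- tail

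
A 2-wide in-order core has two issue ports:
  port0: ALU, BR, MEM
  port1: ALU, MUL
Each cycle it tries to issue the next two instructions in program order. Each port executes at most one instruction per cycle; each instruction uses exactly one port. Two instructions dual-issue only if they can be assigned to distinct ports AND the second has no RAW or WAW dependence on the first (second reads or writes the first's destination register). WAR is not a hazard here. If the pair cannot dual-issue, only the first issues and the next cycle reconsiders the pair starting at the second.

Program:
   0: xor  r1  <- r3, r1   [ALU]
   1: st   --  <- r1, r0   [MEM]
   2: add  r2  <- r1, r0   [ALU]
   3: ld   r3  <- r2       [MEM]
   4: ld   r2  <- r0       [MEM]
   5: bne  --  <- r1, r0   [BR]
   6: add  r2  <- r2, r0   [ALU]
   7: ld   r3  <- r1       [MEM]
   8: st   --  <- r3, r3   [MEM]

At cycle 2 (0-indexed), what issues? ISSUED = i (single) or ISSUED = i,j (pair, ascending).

ISSUED = 3

c0: i0 xor.ALU  RAW r1
c1: i1,i2 st.MEM add.ALU  dual
c2: i3 ld.MEM  no-port MEM/MEM
c3: i4 ld.MEM  no-port MEM/BR
c4: i5,i6 bne.BR add.ALU  dual
c5: i7 ld.MEM  no-port MEM/MEM
c6: i8 st.MEM  tail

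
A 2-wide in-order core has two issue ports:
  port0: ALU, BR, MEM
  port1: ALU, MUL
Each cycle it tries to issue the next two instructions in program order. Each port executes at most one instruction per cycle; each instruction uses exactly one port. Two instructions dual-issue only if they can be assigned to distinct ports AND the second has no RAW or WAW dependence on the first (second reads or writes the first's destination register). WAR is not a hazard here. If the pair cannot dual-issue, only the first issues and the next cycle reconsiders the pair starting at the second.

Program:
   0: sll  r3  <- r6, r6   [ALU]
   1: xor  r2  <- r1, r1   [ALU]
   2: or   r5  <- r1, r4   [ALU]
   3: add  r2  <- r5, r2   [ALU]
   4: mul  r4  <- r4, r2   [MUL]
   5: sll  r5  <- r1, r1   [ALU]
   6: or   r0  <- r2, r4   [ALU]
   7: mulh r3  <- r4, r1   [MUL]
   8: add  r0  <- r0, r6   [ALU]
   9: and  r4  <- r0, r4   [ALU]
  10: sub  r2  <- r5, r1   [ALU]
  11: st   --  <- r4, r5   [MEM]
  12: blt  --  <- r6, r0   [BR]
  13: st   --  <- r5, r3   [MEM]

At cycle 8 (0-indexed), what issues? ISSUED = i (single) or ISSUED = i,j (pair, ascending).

  cy0 -> i0&i1 (sll xor) pair
  cy1 -> i2 (or) RAW r5
  cy2 -> i3 (add) RAW r2
  cy3 -> i4&i5 (mul sll) pair
  cy4 -> i6&i7 (or mulh) pair
  cy5 -> i8 (add) RAW r0
  cy6 -> i9&i10 (and sub) pair
  cy7 -> i11 (st) no-port MEM/BR
  cy8 -> i12 (blt) no-port BR/MEM
  cy9 -> i13 (st) tail

ISSUED = 12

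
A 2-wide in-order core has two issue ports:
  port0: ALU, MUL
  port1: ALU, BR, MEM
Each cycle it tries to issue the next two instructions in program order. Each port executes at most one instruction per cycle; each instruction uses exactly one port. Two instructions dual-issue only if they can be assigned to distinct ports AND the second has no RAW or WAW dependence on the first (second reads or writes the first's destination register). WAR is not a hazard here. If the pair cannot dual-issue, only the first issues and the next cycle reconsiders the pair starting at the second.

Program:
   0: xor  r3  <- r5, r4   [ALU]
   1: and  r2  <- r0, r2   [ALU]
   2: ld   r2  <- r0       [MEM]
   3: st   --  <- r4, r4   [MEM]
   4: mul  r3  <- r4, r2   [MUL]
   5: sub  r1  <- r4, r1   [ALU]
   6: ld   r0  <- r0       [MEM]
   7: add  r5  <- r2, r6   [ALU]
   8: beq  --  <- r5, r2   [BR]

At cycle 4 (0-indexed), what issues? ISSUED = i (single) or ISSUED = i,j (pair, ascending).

c0: i0&i1 xor.ALU+and.ALU  pair
c1: i2 ld.MEM  no-port MEM/MEM
c2: i3&i4 st.MEM+mul.MUL  pair
c3: i5&i6 sub.ALU+ld.MEM  pair
c4: i7 add.ALU  RAW r5
c5: i8 beq.BR  tail

ISSUED = 7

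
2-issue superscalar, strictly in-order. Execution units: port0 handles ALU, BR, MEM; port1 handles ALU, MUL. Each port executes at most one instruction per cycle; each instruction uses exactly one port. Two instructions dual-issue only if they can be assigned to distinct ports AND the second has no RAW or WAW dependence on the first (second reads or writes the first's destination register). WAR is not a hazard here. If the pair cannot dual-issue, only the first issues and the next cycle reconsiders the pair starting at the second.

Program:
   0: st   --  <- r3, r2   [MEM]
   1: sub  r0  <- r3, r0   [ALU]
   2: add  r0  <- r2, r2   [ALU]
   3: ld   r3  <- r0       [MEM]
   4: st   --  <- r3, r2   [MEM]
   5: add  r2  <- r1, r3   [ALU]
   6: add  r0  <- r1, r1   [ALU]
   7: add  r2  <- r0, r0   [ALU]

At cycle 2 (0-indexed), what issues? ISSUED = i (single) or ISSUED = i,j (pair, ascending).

[0] i0+i1  st.MEM/sub.ALU  -- 2-wide
[1] i2  add.ALU  -- RAW r0
[2] i3  ld.MEM  -- no-port MEM/MEM
[3] i4+i5  st.MEM/add.ALU  -- 2-wide
[4] i6  add.ALU  -- RAW r0
[5] i7  add.ALU  -- tail

ISSUED = 3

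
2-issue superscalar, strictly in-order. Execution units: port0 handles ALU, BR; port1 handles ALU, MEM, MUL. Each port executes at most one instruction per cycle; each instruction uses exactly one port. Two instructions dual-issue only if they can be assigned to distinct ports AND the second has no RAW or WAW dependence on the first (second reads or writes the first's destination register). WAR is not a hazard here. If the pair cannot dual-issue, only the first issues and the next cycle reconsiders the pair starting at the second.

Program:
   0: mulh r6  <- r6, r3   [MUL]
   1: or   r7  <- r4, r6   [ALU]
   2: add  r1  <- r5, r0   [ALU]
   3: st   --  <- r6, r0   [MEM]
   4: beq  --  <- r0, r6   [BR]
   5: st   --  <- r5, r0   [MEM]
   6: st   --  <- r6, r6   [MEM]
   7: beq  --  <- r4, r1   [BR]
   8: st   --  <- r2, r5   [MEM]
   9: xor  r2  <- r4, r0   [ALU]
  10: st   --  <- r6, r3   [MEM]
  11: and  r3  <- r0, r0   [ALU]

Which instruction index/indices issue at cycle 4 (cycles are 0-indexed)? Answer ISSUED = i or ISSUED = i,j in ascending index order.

ISSUED = 6,7

[0] i0  mulh.MUL  -- RAW r6
[1] i1,i2  or.ALU add.ALU  -- dual
[2] i3,i4  st.MEM beq.BR  -- dual
[3] i5  st.MEM  -- no-port MEM/MEM
[4] i6,i7  st.MEM beq.BR  -- dual
[5] i8,i9  st.MEM xor.ALU  -- dual
[6] i10,i11  st.MEM and.ALU  -- dual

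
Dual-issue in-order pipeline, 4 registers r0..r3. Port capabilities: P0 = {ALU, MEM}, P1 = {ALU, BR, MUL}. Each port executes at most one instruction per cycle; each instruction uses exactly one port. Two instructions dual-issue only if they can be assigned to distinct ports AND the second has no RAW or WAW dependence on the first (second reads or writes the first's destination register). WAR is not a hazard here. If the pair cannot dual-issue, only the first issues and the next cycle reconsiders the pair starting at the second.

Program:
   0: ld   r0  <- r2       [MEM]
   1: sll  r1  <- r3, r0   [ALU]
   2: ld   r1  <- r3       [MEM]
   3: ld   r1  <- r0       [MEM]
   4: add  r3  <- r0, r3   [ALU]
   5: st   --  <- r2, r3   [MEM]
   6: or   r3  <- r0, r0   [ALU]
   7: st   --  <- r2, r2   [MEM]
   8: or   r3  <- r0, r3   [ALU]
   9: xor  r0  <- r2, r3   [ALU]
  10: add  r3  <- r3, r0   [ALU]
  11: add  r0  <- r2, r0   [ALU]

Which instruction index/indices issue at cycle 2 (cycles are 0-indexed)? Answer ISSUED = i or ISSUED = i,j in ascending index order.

c0: i0 ld  RAW r0
c1: i1 sll  WAW r1
c2: i2 ld  no-port MEM/MEM
c3: i3,i4 ld add  dual
c4: i5,i6 st or  dual
c5: i7,i8 st or  dual
c6: i9 xor  RAW r0
c7: i10,i11 add add  dual

ISSUED = 2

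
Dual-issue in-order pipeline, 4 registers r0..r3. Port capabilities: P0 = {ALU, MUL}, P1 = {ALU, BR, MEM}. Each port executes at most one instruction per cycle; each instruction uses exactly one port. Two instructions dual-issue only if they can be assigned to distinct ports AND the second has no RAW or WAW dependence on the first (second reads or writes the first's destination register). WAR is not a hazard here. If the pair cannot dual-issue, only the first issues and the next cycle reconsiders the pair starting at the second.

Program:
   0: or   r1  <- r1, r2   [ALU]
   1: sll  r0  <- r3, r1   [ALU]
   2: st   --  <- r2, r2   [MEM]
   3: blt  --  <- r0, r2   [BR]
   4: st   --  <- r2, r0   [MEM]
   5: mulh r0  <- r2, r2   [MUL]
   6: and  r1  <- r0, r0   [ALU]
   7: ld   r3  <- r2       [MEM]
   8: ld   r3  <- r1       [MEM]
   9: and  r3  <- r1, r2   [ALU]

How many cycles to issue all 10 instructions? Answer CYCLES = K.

#0 head=0: or i0 RAW r1
#1 head=1: sll+st i1&i2 pair
#2 head=3: blt i3 no-port BR/MEM
#3 head=4: st+mulh i4&i5 pair
#4 head=6: and+ld i6&i7 pair
#5 head=8: ld i8 WAW r3
#6 head=9: and i9 tail

CYCLES = 7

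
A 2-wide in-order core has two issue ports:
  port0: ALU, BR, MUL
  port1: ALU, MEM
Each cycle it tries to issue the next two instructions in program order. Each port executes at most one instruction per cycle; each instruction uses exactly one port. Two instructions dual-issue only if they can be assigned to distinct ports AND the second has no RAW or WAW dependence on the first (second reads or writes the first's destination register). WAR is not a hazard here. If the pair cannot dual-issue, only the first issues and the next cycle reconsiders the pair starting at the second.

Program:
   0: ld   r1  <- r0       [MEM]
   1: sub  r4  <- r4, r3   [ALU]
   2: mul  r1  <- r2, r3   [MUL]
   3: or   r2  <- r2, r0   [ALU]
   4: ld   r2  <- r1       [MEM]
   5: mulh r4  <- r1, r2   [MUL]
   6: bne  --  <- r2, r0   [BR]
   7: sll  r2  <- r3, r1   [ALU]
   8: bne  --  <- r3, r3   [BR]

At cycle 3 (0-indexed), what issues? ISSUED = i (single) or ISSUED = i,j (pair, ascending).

ISSUED = 5

#0 head=0: ld.MEM;sub.ALU i0&i1 dual
#1 head=2: mul.MUL;or.ALU i2&i3 dual
#2 head=4: ld.MEM i4 RAW r2
#3 head=5: mulh.MUL i5 no-port MUL/BR
#4 head=6: bne.BR;sll.ALU i6&i7 dual
#5 head=8: bne.BR i8 tail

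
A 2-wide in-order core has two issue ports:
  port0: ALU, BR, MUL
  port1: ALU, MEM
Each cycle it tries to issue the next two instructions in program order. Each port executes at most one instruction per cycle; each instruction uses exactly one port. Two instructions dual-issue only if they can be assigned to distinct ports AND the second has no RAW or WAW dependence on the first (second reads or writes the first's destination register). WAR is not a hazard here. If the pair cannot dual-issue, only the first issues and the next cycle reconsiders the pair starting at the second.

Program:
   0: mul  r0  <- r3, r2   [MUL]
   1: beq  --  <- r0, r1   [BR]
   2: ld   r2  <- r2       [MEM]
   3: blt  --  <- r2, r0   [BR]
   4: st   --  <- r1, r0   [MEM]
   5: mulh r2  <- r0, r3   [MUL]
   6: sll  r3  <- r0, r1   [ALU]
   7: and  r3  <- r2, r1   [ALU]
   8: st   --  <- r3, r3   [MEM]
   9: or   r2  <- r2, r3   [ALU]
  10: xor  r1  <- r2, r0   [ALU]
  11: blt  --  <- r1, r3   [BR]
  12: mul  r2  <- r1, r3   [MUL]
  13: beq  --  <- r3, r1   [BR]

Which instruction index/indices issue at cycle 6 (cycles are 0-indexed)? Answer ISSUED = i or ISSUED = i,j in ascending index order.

[0] i0  mul  -- no-port MUL/BR
[1] i1/i2  beq;ld  -- dual
[2] i3/i4  blt;st  -- dual
[3] i5/i6  mulh;sll  -- dual
[4] i7  and  -- RAW r3
[5] i8/i9  st;or  -- dual
[6] i10  xor  -- RAW r1
[7] i11  blt  -- no-port BR/MUL
[8] i12  mul  -- no-port MUL/BR
[9] i13  beq  -- tail

ISSUED = 10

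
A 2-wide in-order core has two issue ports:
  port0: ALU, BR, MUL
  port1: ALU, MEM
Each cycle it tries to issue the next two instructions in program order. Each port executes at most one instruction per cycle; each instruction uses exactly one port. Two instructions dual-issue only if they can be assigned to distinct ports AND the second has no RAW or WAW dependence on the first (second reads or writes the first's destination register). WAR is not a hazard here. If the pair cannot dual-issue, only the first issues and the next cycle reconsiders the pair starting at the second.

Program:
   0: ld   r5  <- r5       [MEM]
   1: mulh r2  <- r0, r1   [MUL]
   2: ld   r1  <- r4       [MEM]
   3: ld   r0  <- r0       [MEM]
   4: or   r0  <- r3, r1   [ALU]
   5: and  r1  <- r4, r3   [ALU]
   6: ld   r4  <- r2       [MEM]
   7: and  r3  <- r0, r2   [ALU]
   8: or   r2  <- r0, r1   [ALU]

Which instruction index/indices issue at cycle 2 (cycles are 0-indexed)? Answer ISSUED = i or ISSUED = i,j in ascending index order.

ISSUED = 3

[0] i0/i1  ld+mulh  -- 2-wide
[1] i2  ld  -- no-port MEM/MEM
[2] i3  ld  -- WAW r0
[3] i4/i5  or+and  -- 2-wide
[4] i6/i7  ld+and  -- 2-wide
[5] i8  or  -- tail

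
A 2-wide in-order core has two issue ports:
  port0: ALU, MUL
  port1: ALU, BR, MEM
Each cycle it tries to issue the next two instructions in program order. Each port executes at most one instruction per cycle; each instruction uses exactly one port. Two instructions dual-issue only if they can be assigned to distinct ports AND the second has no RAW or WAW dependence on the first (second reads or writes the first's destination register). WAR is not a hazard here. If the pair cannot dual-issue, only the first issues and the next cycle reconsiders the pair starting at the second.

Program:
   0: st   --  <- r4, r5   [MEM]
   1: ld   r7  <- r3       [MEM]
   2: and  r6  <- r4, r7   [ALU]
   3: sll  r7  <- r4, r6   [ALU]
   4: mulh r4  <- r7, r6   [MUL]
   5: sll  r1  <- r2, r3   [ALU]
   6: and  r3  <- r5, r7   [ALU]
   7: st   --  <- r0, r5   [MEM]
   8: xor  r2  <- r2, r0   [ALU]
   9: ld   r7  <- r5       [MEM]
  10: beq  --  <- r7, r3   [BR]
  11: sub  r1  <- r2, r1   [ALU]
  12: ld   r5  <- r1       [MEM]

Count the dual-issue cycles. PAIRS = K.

t=0 i0:st.MEM ; no-port MEM/MEM
t=1 i1:ld.MEM ; RAW r7
t=2 i2:and.ALU ; RAW r6
t=3 i3:sll.ALU ; RAW r7
t=4 i4+i5:mulh.MUL sll.ALU ; pair
t=5 i6+i7:and.ALU st.MEM ; pair
t=6 i8+i9:xor.ALU ld.MEM ; pair
t=7 i10+i11:beq.BR sub.ALU ; pair
t=8 i12:ld.MEM ; tail

PAIRS = 4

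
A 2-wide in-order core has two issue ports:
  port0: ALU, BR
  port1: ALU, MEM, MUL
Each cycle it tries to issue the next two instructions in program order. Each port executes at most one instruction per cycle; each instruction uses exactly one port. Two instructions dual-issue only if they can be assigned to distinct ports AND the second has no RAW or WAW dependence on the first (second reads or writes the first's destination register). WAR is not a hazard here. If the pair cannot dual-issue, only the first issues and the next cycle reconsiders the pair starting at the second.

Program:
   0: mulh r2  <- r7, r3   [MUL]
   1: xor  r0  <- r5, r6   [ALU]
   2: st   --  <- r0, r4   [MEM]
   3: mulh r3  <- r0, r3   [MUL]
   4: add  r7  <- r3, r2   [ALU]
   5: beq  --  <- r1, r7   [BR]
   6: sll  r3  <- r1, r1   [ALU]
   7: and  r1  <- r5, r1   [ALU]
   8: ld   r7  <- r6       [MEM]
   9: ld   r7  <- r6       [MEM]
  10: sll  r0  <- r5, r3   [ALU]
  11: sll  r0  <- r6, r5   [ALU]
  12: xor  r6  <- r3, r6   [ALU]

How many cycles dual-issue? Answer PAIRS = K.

PAIRS = 5

c0: i0+i1 mulh.MUL+xor.ALU  2-wide
c1: i2 st.MEM  no-port MEM/MUL
c2: i3 mulh.MUL  RAW r3
c3: i4 add.ALU  RAW r7
c4: i5+i6 beq.BR+sll.ALU  2-wide
c5: i7+i8 and.ALU+ld.MEM  2-wide
c6: i9+i10 ld.MEM+sll.ALU  2-wide
c7: i11+i12 sll.ALU+xor.ALU  2-wide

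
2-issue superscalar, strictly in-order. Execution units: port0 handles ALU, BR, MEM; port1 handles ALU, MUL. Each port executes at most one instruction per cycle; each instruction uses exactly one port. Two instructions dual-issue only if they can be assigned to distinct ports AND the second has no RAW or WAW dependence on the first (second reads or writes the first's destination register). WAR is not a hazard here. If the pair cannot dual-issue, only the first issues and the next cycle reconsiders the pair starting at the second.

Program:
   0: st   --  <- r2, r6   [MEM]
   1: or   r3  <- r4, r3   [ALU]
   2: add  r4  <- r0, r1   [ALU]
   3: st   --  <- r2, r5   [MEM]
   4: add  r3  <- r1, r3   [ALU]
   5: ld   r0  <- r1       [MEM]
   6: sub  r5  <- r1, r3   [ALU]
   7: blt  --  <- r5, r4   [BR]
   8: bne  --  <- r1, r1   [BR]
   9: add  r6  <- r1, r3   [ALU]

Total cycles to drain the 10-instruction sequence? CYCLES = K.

  cy0 -> i0&i1 (st/or) dual
  cy1 -> i2&i3 (add/st) dual
  cy2 -> i4&i5 (add/ld) dual
  cy3 -> i6 (sub) RAW r5
  cy4 -> i7 (blt) no-port BR/BR
  cy5 -> i8&i9 (bne/add) dual

CYCLES = 6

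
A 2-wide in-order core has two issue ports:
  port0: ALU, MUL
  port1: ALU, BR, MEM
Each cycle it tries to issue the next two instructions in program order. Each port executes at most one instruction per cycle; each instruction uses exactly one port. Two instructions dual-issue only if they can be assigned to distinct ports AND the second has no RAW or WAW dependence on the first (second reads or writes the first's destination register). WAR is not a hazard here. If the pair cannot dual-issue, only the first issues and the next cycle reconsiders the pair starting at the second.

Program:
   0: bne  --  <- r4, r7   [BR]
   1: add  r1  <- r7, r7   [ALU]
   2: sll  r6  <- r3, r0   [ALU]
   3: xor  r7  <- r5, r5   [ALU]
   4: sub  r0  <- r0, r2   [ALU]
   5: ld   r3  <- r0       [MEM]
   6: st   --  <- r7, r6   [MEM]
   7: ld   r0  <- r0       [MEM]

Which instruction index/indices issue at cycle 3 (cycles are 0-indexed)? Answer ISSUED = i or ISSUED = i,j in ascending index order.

ISSUED = 5

t=0 i0,i1:bne/add ; 2-wide
t=1 i2,i3:sll/xor ; 2-wide
t=2 i4:sub ; RAW r0
t=3 i5:ld ; no-port MEM/MEM
t=4 i6:st ; no-port MEM/MEM
t=5 i7:ld ; tail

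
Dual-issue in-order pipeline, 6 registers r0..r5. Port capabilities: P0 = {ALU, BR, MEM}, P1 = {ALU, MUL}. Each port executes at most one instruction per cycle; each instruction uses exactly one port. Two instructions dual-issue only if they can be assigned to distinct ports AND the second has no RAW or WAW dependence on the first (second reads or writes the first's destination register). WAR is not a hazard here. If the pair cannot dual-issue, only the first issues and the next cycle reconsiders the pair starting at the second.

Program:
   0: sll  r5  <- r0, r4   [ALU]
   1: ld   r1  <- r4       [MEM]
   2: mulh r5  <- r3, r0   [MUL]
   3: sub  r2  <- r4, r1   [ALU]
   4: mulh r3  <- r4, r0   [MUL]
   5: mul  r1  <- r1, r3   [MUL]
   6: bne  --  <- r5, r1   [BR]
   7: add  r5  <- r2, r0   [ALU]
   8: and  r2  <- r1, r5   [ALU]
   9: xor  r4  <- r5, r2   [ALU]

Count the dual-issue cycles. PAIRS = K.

PAIRS = 3

#0 head=0: sll+ld i0&i1 dual
#1 head=2: mulh+sub i2&i3 dual
#2 head=4: mulh i4 no-port MUL/MUL
#3 head=5: mul i5 RAW r1
#4 head=6: bne+add i6&i7 dual
#5 head=8: and i8 RAW r2
#6 head=9: xor i9 tail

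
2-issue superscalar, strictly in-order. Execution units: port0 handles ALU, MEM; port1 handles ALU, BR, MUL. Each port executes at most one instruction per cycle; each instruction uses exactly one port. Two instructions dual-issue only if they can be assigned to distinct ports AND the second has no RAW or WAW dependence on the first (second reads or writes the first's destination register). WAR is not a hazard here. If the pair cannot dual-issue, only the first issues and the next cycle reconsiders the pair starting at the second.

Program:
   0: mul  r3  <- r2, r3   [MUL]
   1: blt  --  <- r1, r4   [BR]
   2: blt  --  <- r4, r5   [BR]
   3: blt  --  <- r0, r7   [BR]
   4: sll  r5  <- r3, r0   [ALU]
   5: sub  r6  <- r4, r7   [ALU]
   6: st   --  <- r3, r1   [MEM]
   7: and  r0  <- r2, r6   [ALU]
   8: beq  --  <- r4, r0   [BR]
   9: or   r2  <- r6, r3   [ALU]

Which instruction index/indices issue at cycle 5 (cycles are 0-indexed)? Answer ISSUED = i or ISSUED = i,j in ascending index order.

0. mul.MUL @i0  | no-port MUL/BR
1. blt.BR @i1  | no-port BR/BR
2. blt.BR @i2  | no-port BR/BR
3. blt.BR+sll.ALU @i3+i4  | dual
4. sub.ALU+st.MEM @i5+i6  | dual
5. and.ALU @i7  | RAW r0
6. beq.BR+or.ALU @i8+i9  | dual

ISSUED = 7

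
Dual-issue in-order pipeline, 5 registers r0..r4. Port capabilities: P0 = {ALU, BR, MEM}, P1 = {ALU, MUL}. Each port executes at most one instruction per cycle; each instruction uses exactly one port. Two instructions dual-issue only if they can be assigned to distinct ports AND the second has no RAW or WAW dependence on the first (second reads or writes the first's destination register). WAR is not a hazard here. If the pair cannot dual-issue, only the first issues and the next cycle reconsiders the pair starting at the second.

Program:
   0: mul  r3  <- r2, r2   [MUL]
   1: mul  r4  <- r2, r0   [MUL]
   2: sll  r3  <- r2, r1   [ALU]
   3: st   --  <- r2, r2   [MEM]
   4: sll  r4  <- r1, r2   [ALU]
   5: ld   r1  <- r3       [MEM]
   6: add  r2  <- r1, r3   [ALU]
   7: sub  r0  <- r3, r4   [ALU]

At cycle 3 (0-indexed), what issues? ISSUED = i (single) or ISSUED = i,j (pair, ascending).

  cy0 -> i0 (mul) no-port MUL/MUL
  cy1 -> i1&i2 (mul sll) dual
  cy2 -> i3&i4 (st sll) dual
  cy3 -> i5 (ld) RAW r1
  cy4 -> i6&i7 (add sub) dual

ISSUED = 5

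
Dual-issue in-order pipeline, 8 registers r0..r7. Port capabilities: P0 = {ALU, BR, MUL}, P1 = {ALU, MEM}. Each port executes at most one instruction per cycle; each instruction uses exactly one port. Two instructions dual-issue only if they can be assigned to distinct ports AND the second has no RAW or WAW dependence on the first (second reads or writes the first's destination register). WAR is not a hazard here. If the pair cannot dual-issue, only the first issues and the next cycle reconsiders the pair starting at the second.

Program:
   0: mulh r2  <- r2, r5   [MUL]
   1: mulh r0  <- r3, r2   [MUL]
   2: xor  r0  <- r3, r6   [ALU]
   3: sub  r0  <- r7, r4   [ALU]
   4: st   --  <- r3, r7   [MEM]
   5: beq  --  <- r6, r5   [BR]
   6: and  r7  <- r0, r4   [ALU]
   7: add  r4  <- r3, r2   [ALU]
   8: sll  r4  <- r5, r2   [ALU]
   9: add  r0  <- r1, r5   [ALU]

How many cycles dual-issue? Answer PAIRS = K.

PAIRS = 3

  cy0 -> i0 (mulh) no-port MUL/MUL
  cy1 -> i1 (mulh) WAW r0
  cy2 -> i2 (xor) WAW r0
  cy3 -> i3&i4 (sub;st) 2-wide
  cy4 -> i5&i6 (beq;and) 2-wide
  cy5 -> i7 (add) WAW r4
  cy6 -> i8&i9 (sll;add) 2-wide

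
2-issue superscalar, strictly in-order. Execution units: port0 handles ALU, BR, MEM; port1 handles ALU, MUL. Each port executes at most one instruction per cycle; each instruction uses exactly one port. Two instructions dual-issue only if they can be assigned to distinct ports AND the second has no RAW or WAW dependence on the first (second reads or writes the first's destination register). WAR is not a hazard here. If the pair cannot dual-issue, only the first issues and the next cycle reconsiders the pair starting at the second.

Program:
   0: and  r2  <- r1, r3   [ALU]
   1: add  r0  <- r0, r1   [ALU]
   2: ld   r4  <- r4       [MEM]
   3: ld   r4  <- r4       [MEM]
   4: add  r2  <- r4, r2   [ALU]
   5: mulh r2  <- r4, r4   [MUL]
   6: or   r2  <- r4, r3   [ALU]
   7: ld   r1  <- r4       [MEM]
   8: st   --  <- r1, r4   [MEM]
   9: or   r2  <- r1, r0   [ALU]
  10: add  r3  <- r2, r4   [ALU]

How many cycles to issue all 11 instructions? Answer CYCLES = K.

t=0 i0/i1:and;add ; pair
t=1 i2:ld ; no-port MEM/MEM
t=2 i3:ld ; RAW r4
t=3 i4:add ; WAW r2
t=4 i5:mulh ; WAW r2
t=5 i6/i7:or;ld ; pair
t=6 i8/i9:st;or ; pair
t=7 i10:add ; tail

CYCLES = 8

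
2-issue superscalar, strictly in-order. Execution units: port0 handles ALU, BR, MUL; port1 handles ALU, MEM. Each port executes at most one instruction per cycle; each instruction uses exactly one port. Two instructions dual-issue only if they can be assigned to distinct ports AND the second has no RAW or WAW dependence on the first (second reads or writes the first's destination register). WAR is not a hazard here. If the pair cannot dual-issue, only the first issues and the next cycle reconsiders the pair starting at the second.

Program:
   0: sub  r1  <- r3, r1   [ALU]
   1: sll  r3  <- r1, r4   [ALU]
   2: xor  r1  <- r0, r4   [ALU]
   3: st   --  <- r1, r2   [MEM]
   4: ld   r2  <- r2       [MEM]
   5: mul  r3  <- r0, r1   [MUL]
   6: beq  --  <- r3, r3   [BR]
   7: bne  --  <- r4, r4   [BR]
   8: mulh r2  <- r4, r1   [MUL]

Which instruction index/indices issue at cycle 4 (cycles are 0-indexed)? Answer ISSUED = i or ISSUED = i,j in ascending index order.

ISSUED = 6

0. sub.ALU @i0  | RAW r1
1. sll.ALU+xor.ALU @i1&i2  | 2-wide
2. st.MEM @i3  | no-port MEM/MEM
3. ld.MEM+mul.MUL @i4&i5  | 2-wide
4. beq.BR @i6  | no-port BR/BR
5. bne.BR @i7  | no-port BR/MUL
6. mulh.MUL @i8  | tail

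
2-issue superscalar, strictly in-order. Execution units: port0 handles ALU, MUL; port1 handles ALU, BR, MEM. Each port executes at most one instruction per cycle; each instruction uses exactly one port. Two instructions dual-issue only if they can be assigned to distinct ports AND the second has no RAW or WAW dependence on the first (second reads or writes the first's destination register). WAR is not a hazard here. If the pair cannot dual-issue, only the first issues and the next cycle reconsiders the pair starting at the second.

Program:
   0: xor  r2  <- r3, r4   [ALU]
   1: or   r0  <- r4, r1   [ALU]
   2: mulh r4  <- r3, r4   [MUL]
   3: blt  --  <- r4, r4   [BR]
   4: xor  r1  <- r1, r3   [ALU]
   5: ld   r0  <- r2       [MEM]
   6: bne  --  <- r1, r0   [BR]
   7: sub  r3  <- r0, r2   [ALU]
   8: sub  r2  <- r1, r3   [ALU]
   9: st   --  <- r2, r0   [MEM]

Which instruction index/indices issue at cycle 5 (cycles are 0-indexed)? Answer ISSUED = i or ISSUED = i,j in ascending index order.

c0: i0&i1 xor.ALU;or.ALU  dual
c1: i2 mulh.MUL  RAW r4
c2: i3&i4 blt.BR;xor.ALU  dual
c3: i5 ld.MEM  no-port MEM/BR
c4: i6&i7 bne.BR;sub.ALU  dual
c5: i8 sub.ALU  RAW r2
c6: i9 st.MEM  tail

ISSUED = 8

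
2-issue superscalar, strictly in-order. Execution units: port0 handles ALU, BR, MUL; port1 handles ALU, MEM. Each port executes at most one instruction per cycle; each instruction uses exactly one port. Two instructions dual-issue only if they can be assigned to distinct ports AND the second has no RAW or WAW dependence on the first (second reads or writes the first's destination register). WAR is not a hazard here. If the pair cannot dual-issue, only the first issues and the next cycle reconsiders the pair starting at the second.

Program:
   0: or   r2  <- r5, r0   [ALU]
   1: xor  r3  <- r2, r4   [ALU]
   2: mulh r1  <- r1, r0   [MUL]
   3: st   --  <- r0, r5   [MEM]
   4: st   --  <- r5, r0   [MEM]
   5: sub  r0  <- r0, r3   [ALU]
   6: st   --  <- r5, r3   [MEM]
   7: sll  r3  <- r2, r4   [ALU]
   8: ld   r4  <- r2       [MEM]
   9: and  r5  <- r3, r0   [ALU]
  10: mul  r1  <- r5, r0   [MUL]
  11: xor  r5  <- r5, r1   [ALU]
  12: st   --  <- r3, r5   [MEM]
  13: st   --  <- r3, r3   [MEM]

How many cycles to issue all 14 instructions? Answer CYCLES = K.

0. or @i0  | RAW r2
1. xor mulh @i1,i2  | pair
2. st @i3  | no-port MEM/MEM
3. st sub @i4,i5  | pair
4. st sll @i6,i7  | pair
5. ld and @i8,i9  | pair
6. mul @i10  | RAW r1
7. xor @i11  | RAW r5
8. st @i12  | no-port MEM/MEM
9. st @i13  | tail

CYCLES = 10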